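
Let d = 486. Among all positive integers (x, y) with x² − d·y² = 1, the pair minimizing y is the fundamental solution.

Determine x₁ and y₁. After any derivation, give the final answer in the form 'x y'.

√486 = [22; 22,44, …], period ℓ=2 (even) → k=1
step 0: (22, 1)  from 22·(1,0) + (0,1)
step 1: (485, 22)  from 22·(22,1) + (1,0)
fundamental: x₁=485, y₁=22  (since 235225 − 486·484 = 1)

485 22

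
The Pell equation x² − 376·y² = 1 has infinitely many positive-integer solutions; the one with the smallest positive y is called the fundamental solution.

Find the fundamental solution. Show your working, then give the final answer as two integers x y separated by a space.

√376 = [19; 2,1,1,3,1,…,1,2,38, …], period ℓ=16 (even) → k=15
k=0  a_k=19  p_k/q_k = 19/1
k=1  a_k=2  p_k/q_k = 39/2
k=2  a_k=1  p_k/q_k = 58/3
k=3  a_k=1  p_k/q_k = 97/5
…
k=6  a_k=2  p_k/q_k = 1241/64
…
k=8  a_k=4  p_k/q_k = 12953/668
k=9  a_k=2  p_k/q_k = 28834/1487
k=10  a_k=2  p_k/q_k = 70621/3642
k=11  a_k=1  p_k/q_k = 99455/5129
…
k=13  a_k=1  p_k/q_k = 468441/24158
k=14  a_k=1  p_k/q_k = 837427/43187
k=15  a_k=2  p_k/q_k = 2143295/110532
(x₁, y₁) = (2143295, 110532);  2143295² − 376·110532² = 1 ✓

2143295 110532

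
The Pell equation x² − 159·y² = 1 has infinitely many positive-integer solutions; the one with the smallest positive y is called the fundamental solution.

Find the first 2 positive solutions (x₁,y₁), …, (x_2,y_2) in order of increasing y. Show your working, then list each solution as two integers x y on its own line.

[12; 1,1,1,1,3,1,1,1,1,24] for √159; ℓ=10 ⇒ convergent index 9
i=0: a=12 ⇒ p=12, q=1
…
i=2: a=1 ⇒ p=25, q=2
…
i=4: a=1 ⇒ p=63, q=5
i=5: a=3 ⇒ p=227, q=18
…
i=7: a=1 ⇒ p=517, q=41
i=8: a=1 ⇒ p=807, q=64
i=9: a=1 ⇒ p=1324, q=105
fundamental: x₁=1324, y₁=105  (since 1752976 − 159·11025 = 1)
(1324+105√159)^2 = 3505951 + 278040√159

1324 105
3505951 278040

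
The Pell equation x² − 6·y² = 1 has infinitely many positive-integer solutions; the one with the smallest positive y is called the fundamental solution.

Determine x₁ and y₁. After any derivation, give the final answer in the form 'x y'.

d=6: √d = [2; 2,4] (ℓ=2, even), read p_1/q_1
step 0: (2, 1)  from 2·(1,0) + (0,1)
step 1: (5, 2)  from 2·(2,1) + (1,0)
→ (5, 2).  Check: 5²=25, 6·2²=24, difference 1.

5 2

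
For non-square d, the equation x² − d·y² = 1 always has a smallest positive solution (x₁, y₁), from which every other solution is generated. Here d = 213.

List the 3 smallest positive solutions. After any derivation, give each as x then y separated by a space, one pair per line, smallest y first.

194399 13320
75581942401 5178789360
29386108041429599 2013502945575960

√213 → a₀=14, period (1,1,2,6,1,8,1,6,2,1,1,28); ℓ=12 even so k=11
step 0: (14, 1)  from 14·(1,0) + (0,1)
step 1: (15, 1)  from 1·(14,1) + (1,0)
step 2: (29, 2)  from 1·(15,1) + (14,1)
step 3: (73, 5)  from 2·(29,2) + (15,1)
step 4: (467, 32)  from 6·(73,5) + (29,2)
…
step 6: (4787, 328)  from 8·(540,37) + (467,32)
step 7: (5327, 365)  from 1·(4787,328) + (540,37)
step 8: (36749, 2518)  from 6·(5327,365) + (4787,328)
step 9: (78825, 5401)  from 2·(36749,2518) + (5327,365)
step 10: (115574, 7919)  from 1·(78825,5401) + (36749,2518)
step 11: (194399, 13320)  from 1·(115574,7919) + (78825,5401)
fundamental: x₁=194399, y₁=13320  (since 37790971201 − 213·177422400 = 1)
(194399+13320√213)^2 = 75581942401 + 5178789360√213
(194399+13320√213)^3 = 29386108041429599 + 2013502945575960√213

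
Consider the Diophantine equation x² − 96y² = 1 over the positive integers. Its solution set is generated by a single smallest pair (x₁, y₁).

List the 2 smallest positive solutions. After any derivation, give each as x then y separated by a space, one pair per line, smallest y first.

49 5
4801 490

√96 → a₀=9, period (1,3,1,18); ℓ=4 even so k=3
a_0=9:  p_0=9·1+0=9,  q_0=9·0+1=1
a_1=1:  p_1=1·9+1=10,  q_1=1·1+0=1
a_2=3:  p_2=3·10+9=39,  q_2=3·1+1=4
a_3=1:  p_3=1·39+10=49,  q_3=1·4+1=5
fundamental: x₁=49, y₁=5  (since 2401 − 96·25 = 1)
(49+5√96)^2 = 4801 + 490√96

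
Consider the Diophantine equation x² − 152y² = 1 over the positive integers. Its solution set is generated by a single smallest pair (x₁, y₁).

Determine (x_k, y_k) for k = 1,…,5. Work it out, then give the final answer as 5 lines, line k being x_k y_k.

37 3
2737 222
202501 16425
14982337 1215228
1108490437 89910447

√152 → a₀=12, period (3,24); ℓ=2 even so k=1
k=0  a_k=12  p_k/q_k = 12/1
k=1  a_k=3  p_k/q_k = 37/3
fundamental: x₁=37, y₁=3  (since 1369 − 152·9 = 1)
(37+3√152)^2 = 2737 + 222√152
(37+3√152)^3 = 202501 + 16425√152
(37+3√152)^4 = 14982337 + 1215228√152
(37+3√152)^5 = 1108490437 + 89910447√152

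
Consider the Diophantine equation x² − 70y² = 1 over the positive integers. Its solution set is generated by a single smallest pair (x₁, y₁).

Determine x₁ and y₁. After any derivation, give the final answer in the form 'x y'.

√70 = [8; 2,1,2,1,2,16, …], period ℓ=6 (even) → k=5
a_0=8:  p_0=8·1+0=8,  q_0=8·0+1=1
…
a_2=1:  p_2=1·17+8=25,  q_2=1·2+1=3
…
a_4=1:  p_4=1·67+25=92,  q_4=1·8+3=11
a_5=2:  p_5=2·92+67=251,  q_5=2·11+8=30
(x₁, y₁) = (251, 30);  251² − 70·30² = 1 ✓

251 30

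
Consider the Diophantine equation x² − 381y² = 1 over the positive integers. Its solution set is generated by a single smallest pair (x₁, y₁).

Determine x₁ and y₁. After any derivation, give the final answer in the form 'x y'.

1015 52

[19; 1,1,12,1,1,38] for √381; ℓ=6 ⇒ convergent index 5
a_0=19:  p_0=19·1+0=19,  q_0=19·0+1=1
a_1=1:  p_1=1·19+1=20,  q_1=1·1+0=1
…
a_4=1:  p_4=1·488+39=527,  q_4=1·25+2=27
a_5=1:  p_5=1·527+488=1015,  q_5=1·27+25=52
fundamental: x₁=1015, y₁=52  (since 1030225 − 381·2704 = 1)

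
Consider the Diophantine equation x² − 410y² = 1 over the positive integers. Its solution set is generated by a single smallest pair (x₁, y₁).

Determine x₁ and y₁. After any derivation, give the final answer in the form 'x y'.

√410 → a₀=20, period (4,40); ℓ=2 even so k=1
k=0  a_k=20  p_k/q_k = 20/1
k=1  a_k=4  p_k/q_k = 81/4
fundamental: x₁=81, y₁=4  (since 6561 − 410·16 = 1)

81 4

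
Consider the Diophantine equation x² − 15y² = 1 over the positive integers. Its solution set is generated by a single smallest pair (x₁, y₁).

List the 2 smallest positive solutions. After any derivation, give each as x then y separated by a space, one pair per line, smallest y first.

4 1
31 8

d=15: √d = [3; 1,6] (ℓ=2, even), read p_1/q_1
k=0  a_k=3  p_k/q_k = 3/1
k=1  a_k=1  p_k/q_k = 4/1
fundamental: x₁=4, y₁=1  (since 16 − 15·1 = 1)
(4+1√15)^2 = 31 + 8√15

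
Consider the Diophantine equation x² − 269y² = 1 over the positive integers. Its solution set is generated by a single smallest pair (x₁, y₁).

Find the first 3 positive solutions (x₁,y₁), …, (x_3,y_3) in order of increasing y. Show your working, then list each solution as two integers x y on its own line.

√269 = [16; 2,2,32, …], period ℓ=3 (odd) → k=5
step 0: (16, 1)  from 16·(1,0) + (0,1)
step 1: (33, 2)  from 2·(16,1) + (1,0)
step 2: (82, 5)  from 2·(33,2) + (16,1)
step 3: (2657, 162)  from 32·(82,5) + (33,2)
step 4: (5396, 329)  from 2·(2657,162) + (82,5)
step 5: (13449, 820)  from 2·(5396,329) + (2657,162)
→ (13449, 820).  Check: 13449²=180875601, 269·820²=180875600, difference 1.
k=2:  x_2 = 13449·13449+269·820·820 = 361751201,  y_2 = 13449·820+820·13449 = 22056360
k=3:  x_3 = 13449·361751201+269·820·22056360 = 9730383791049,  y_3 = 13449·22056360+820·361751201 = 593271970460

13449 820
361751201 22056360
9730383791049 593271970460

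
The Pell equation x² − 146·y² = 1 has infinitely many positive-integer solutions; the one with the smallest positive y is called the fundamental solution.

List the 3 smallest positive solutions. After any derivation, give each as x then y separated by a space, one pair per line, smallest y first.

[12; 12,24] for √146; ℓ=2 ⇒ convergent index 1
step 0: (12, 1)  from 12·(1,0) + (0,1)
step 1: (145, 12)  from 12·(12,1) + (1,0)
→ (145, 12).  Check: 145²=21025, 146·12²=21024, difference 1.
k=2:  x_2 = 145·145+146·12·12 = 42049,  y_2 = 145·12+12·145 = 3480
k=3:  x_3 = 145·42049+146·12·3480 = 12194065,  y_3 = 145·3480+12·42049 = 1009188

145 12
42049 3480
12194065 1009188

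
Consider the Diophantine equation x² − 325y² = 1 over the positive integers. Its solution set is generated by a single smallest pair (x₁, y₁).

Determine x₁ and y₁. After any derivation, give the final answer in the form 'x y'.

[18; 36] for √325; ℓ=1 ⇒ convergent index 1
step 0: (18, 1)  from 18·(1,0) + (0,1)
step 1: (649, 36)  from 36·(18,1) + (1,0)
(x₁, y₁) = (649, 36);  649² − 325·36² = 1 ✓

649 36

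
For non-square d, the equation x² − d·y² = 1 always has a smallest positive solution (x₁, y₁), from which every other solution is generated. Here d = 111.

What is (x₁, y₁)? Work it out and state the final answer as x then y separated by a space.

[10; 1,1,6,1,1,20] for √111; ℓ=6 ⇒ convergent index 5
a_0=10:  p_0=10·1+0=10,  q_0=10·0+1=1
…
a_2=1:  p_2=1·11+10=21,  q_2=1·1+1=2
…
a_4=1:  p_4=1·137+21=158,  q_4=1·13+2=15
a_5=1:  p_5=1·158+137=295,  q_5=1·15+13=28
→ (295, 28).  Check: 295²=87025, 111·28²=87024, difference 1.

295 28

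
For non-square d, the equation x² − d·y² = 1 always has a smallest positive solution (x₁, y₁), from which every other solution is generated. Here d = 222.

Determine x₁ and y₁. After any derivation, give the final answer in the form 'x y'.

149 10

[14; 1,8,1,28] for √222; ℓ=4 ⇒ convergent index 3
a_0=14:  p_0=14·1+0=14,  q_0=14·0+1=1
…
a_2=8:  p_2=8·15+14=134,  q_2=8·1+1=9
a_3=1:  p_3=1·134+15=149,  q_3=1·9+1=10
(x₁, y₁) = (149, 10);  149² − 222·10² = 1 ✓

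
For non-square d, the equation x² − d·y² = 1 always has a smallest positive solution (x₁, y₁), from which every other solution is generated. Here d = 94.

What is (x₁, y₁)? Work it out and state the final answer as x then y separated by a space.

[9; 1,2,3,1,1,…,2,1,18] for √94; ℓ=16 ⇒ convergent index 15
k=0  a_k=9  p_k/q_k = 9/1
…
k=6  a_k=5  p_k/q_k = 1241/128
k=7  a_k=1  p_k/q_k = 1464/151
…
k=11  a_k=1  p_k/q_k = 99455/10258
…
k=13  a_k=3  p_k/q_k = 652934/67345
k=14  a_k=2  p_k/q_k = 1490361/153719
k=15  a_k=1  p_k/q_k = 2143295/221064
(x₁, y₁) = (2143295, 221064);  2143295² − 94·221064² = 1 ✓

2143295 221064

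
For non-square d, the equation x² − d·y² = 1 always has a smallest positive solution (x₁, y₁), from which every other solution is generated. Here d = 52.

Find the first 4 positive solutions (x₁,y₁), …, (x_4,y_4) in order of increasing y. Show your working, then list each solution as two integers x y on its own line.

649 90
842401 116820
1093435849 151632270
1419278889601 196818569640

√52 → a₀=7, period (4,1,2,1,4,14); ℓ=6 even so k=5
step 0: (7, 1)  from 7·(1,0) + (0,1)
step 1: (29, 4)  from 4·(7,1) + (1,0)
step 2: (36, 5)  from 1·(29,4) + (7,1)
…
step 4: (137, 19)  from 1·(101,14) + (36,5)
step 5: (649, 90)  from 4·(137,19) + (101,14)
fundamental: x₁=649, y₁=90  (since 421201 − 52·8100 = 1)
(649+90√52)^2 = 842401 + 116820√52
(649+90√52)^3 = 1093435849 + 151632270√52
(649+90√52)^4 = 1419278889601 + 196818569640√52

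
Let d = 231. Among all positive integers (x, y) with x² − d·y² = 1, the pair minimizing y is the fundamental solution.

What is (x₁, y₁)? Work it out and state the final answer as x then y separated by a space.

d=231: √d = [15; 5,30] (ℓ=2, even), read p_1/q_1
i=0: a=15 ⇒ p=15, q=1
i=1: a=5 ⇒ p=76, q=5
fundamental: x₁=76, y₁=5  (since 5776 − 231·25 = 1)

76 5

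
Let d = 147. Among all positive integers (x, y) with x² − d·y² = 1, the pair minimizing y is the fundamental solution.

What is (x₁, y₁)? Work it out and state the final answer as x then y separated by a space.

97 8

d=147: √d = [12; 8,24] (ℓ=2, even), read p_1/q_1
step 0: (12, 1)  from 12·(1,0) + (0,1)
step 1: (97, 8)  from 8·(12,1) + (1,0)
→ (97, 8).  Check: 97²=9409, 147·8²=9408, difference 1.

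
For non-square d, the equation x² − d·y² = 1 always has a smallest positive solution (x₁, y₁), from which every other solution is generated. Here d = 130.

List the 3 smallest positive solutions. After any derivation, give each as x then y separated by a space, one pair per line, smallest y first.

6499 570
84474001 7408860
1097993058499 96300361710

√130 → a₀=11, period (2,2,22); ℓ=3 odd so k=5
a_0=11:  p_0=11·1+0=11,  q_0=11·0+1=1
a_1=2:  p_1=2·11+1=23,  q_1=2·1+0=2
…
a_3=22:  p_3=22·57+23=1277,  q_3=22·5+2=112
a_4=2:  p_4=2·1277+57=2611,  q_4=2·112+5=229
a_5=2:  p_5=2·2611+1277=6499,  q_5=2·229+112=570
(x₁, y₁) = (6499, 570);  6499² − 130·570² = 1 ✓
k=2:  x_2 = 6499·6499+130·570·570 = 84474001,  y_2 = 6499·570+570·6499 = 7408860
k=3:  x_3 = 6499·84474001+130·570·7408860 = 1097993058499,  y_3 = 6499·7408860+570·84474001 = 96300361710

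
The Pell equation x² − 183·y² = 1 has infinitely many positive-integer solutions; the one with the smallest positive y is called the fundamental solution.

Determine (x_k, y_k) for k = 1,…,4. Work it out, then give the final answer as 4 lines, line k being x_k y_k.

487 36
474337 35064
462003751 34152300
449991179137 33264305136

d=183: √d = [13; 1,1,8,1,1,26] (ℓ=6, even), read p_5/q_5
a_0=13:  p_0=13·1+0=13,  q_0=13·0+1=1
a_1=1:  p_1=1·13+1=14,  q_1=1·1+0=1
…
a_3=8:  p_3=8·27+14=230,  q_3=8·2+1=17
a_4=1:  p_4=1·230+27=257,  q_4=1·17+2=19
a_5=1:  p_5=1·257+230=487,  q_5=1·19+17=36
(x₁, y₁) = (487, 36);  487² − 183·36² = 1 ✓
(x_2, y_2) = (487·487 + 183·36·36, 487·36 + 36·487) = (474337, 35064)
(x_3, y_3) = (487·474337 + 183·36·35064, 487·35064 + 36·474337) = (462003751, 34152300)
(x_4, y_4) = (487·462003751 + 183·36·34152300, 487·34152300 + 36·462003751) = (449991179137, 33264305136)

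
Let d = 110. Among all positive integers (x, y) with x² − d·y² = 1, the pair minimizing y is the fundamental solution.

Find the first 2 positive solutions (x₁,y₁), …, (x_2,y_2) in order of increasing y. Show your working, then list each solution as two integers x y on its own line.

√110 → a₀=10, period (2,20); ℓ=2 even so k=1
i=0: a=10 ⇒ p=10, q=1
i=1: a=2 ⇒ p=21, q=2
(x₁, y₁) = (21, 2);  21² − 110·2² = 1 ✓
n=2: (21,2)∘(21,2) = (21·21+110·2·2, 21·2+2·21) = (881,84)

21 2
881 84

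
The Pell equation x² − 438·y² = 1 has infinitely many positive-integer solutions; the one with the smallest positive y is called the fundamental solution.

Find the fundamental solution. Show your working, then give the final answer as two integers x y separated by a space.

293 14

[20; 1,12,1,40] for √438; ℓ=4 ⇒ convergent index 3
i=0: a=20 ⇒ p=20, q=1
…
i=2: a=12 ⇒ p=272, q=13
i=3: a=1 ⇒ p=293, q=14
→ (293, 14).  Check: 293²=85849, 438·14²=85848, difference 1.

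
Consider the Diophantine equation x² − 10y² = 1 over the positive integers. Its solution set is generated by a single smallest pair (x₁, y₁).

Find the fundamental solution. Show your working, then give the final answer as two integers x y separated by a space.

√10 → a₀=3, period (6); ℓ=1 odd so k=1
step 0: (3, 1)  from 3·(1,0) + (0,1)
step 1: (19, 6)  from 6·(3,1) + (1,0)
fundamental: x₁=19, y₁=6  (since 361 − 10·36 = 1)

19 6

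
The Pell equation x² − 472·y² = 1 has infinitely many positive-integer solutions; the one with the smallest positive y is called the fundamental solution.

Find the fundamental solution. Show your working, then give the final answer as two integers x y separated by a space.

306917 14127

[21; 1,2,1,1,1,…,2,1,42] for √472; ℓ=14 ⇒ convergent index 13
k=0  a_k=21  p_k/q_k = 21/1
k=1  a_k=1  p_k/q_k = 22/1
k=2  a_k=2  p_k/q_k = 65/3
k=3  a_k=1  p_k/q_k = 87/4
…
k=7  a_k=5  p_k/q_k = 5779/266
k=8  a_k=4  p_k/q_k = 24224/1115
…
k=10  a_k=1  p_k/q_k = 54227/2496
…
k=12  a_k=2  p_k/q_k = 222687/10250
k=13  a_k=1  p_k/q_k = 306917/14127
fundamental: x₁=306917, y₁=14127  (since 94198044889 − 472·199572129 = 1)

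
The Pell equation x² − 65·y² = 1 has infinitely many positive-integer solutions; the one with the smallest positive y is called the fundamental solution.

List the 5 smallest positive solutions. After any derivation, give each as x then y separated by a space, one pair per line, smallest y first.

√65 → a₀=8, period (16); ℓ=1 odd so k=1
step 0: (8, 1)  from 8·(1,0) + (0,1)
step 1: (129, 16)  from 16·(8,1) + (1,0)
→ (129, 16).  Check: 129²=16641, 65·16²=16640, difference 1.
n=2: (129,16)∘(129,16) = (129·129+65·16·16, 129·16+16·129) = (33281,4128)
n=3: (33281,4128)∘(129,16) = (129·33281+65·16·4128, 129·4128+16·33281) = (8586369,1065008)
n=4: (8586369,1065008)∘(129,16) = (129·8586369+65·16·1065008, 129·1065008+16·8586369) = (2215249921,274767936)
n=5: (2215249921,274767936)∘(129,16) = (129·2215249921+65·16·274767936, 129·274767936+16·2215249921) = (571525893249,70889062480)

129 16
33281 4128
8586369 1065008
2215249921 274767936
571525893249 70889062480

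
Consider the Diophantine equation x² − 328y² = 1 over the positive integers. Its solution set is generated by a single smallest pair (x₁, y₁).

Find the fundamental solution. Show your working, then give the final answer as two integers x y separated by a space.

√328 = [18; 9,36, …], period ℓ=2 (even) → k=1
a_0=18:  p_0=18·1+0=18,  q_0=18·0+1=1
a_1=9:  p_1=9·18+1=163,  q_1=9·1+0=9
→ (163, 9).  Check: 163²=26569, 328·9²=26568, difference 1.

163 9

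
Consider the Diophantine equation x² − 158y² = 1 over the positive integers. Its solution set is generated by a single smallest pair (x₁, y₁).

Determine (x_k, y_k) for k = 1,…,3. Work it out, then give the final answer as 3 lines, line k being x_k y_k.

[12; 1,1,3,12,3,1,1,24] for √158; ℓ=8 ⇒ convergent index 7
k=0  a_k=12  p_k/q_k = 12/1
…
k=6  a_k=1  p_k/q_k = 4412/351
k=7  a_k=1  p_k/q_k = 7743/616
→ (7743, 616).  Check: 7743²=59954049, 158·616²=59954048, difference 1.
(7743+616√158)^2 = 119908097 + 9539376√158
(7743+616√158)^3 = 1856896782399 + 147726776120√158

7743 616
119908097 9539376
1856896782399 147726776120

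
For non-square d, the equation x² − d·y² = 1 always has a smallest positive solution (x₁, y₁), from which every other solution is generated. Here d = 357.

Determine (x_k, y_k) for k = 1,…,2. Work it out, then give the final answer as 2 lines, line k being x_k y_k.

3401 180
23133601 1224360

d=357: √d = [18; 1,8,2,8,1,36] (ℓ=6, even), read p_5/q_5
step 0: (18, 1)  from 18·(1,0) + (0,1)
…
step 2: (170, 9)  from 8·(19,1) + (18,1)
…
step 4: (3042, 161)  from 8·(359,19) + (170,9)
step 5: (3401, 180)  from 1·(3042,161) + (359,19)
→ (3401, 180).  Check: 3401²=11566801, 357·180²=11566800, difference 1.
(x_2, y_2) = (3401·3401 + 357·180·180, 3401·180 + 180·3401) = (23133601, 1224360)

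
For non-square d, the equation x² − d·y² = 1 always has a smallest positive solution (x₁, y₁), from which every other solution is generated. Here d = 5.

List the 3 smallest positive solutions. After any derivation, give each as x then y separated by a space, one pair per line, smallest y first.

[2; 4] for √5; ℓ=1 ⇒ convergent index 1
a_0=2:  p_0=2·1+0=2,  q_0=2·0+1=1
a_1=4:  p_1=4·2+1=9,  q_1=4·1+0=4
(x₁, y₁) = (9, 4);  9² − 5·4² = 1 ✓
k=2:  x_2 = 9·9+5·4·4 = 161,  y_2 = 9·4+4·9 = 72
k=3:  x_3 = 9·161+5·4·72 = 2889,  y_3 = 9·72+4·161 = 1292

9 4
161 72
2889 1292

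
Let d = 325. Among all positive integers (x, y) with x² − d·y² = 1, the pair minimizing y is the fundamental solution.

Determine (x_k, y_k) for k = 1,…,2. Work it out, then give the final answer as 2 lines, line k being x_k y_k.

√325 → a₀=18, period (36); ℓ=1 odd so k=1
step 0: (18, 1)  from 18·(1,0) + (0,1)
step 1: (649, 36)  from 36·(18,1) + (1,0)
→ (649, 36).  Check: 649²=421201, 325·36²=421200, difference 1.
k=2:  x_2 = 649·649+325·36·36 = 842401,  y_2 = 649·36+36·649 = 46728

649 36
842401 46728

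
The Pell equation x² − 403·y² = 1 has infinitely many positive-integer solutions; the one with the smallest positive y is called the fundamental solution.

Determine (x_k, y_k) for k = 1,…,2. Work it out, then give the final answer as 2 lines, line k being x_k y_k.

√403 = [20; 13,2,1,3,1,3,1,2,13,40, …], period ℓ=10 (even) → k=9
step 0: (20, 1)  from 20·(1,0) + (0,1)
step 1: (261, 13)  from 13·(20,1) + (1,0)
step 2: (542, 27)  from 2·(261,13) + (20,1)
step 3: (803, 40)  from 1·(542,27) + (261,13)
step 4: (2951, 147)  from 3·(803,40) + (542,27)
step 5: (3754, 187)  from 1·(2951,147) + (803,40)
step 6: (14213, 708)  from 3·(3754,187) + (2951,147)
step 7: (17967, 895)  from 1·(14213,708) + (3754,187)
step 8: (50147, 2498)  from 2·(17967,895) + (14213,708)
step 9: (669878, 33369)  from 13·(50147,2498) + (17967,895)
(x₁, y₁) = (669878, 33369);  669878² − 403·33369² = 1 ✓
(669878+33369√403)^2 = 897473069767 + 44706317964√403

669878 33369
897473069767 44706317964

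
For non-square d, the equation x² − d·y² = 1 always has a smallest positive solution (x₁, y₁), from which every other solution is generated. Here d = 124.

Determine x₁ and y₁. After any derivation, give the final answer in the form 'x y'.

4620799 414960

d=124: √d = [11; 7,2,1,1,1,…,2,7,22] (ℓ=16, even), read p_15/q_15
k=0  a_k=11  p_k/q_k = 11/1
…
k=6  a_k=3  p_k/q_k = 2383/214
…
k=11  a_k=1  p_k/q_k = 84875/7622
…
k=14  a_k=2  p_k/q_k = 626251/56239
k=15  a_k=7  p_k/q_k = 4620799/414960
(x₁, y₁) = (4620799, 414960);  4620799² − 124·414960² = 1 ✓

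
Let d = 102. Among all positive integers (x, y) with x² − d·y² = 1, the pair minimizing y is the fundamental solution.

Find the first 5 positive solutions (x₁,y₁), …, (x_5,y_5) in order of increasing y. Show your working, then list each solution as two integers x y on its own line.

√102 = [10; 10,20, …], period ℓ=2 (even) → k=1
a_0=10:  p_0=10·1+0=10,  q_0=10·0+1=1
a_1=10:  p_1=10·10+1=101,  q_1=10·1+0=10
(x₁, y₁) = (101, 10);  101² − 102·10² = 1 ✓
k=2:  x_2 = 101·101+102·10·10 = 20401,  y_2 = 101·10+10·101 = 2020
k=3:  x_3 = 101·20401+102·10·2020 = 4120901,  y_3 = 101·2020+10·20401 = 408030
k=4:  x_4 = 101·4120901+102·10·408030 = 832401601,  y_4 = 101·408030+10·4120901 = 82420040
k=5:  x_5 = 101·832401601+102·10·82420040 = 168141002501,  y_5 = 101·82420040+10·832401601 = 16648440050

101 10
20401 2020
4120901 408030
832401601 82420040
168141002501 16648440050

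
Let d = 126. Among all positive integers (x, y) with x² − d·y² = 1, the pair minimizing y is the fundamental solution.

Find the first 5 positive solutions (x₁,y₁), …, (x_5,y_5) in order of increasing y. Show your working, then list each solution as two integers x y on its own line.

449 40
403201 35920
362074049 32256120
325142092801 28965959840
291977237261249 26011399680200

[11; 4,2,4,22] for √126; ℓ=4 ⇒ convergent index 3
a_0=11:  p_0=11·1+0=11,  q_0=11·0+1=1
a_1=4:  p_1=4·11+1=45,  q_1=4·1+0=4
a_2=2:  p_2=2·45+11=101,  q_2=2·4+1=9
a_3=4:  p_3=4·101+45=449,  q_3=4·9+4=40
fundamental: x₁=449, y₁=40  (since 201601 − 126·1600 = 1)
k=2:  x_2 = 449·449+126·40·40 = 403201,  y_2 = 449·40+40·449 = 35920
k=3:  x_3 = 449·403201+126·40·35920 = 362074049,  y_3 = 449·35920+40·403201 = 32256120
k=4:  x_4 = 449·362074049+126·40·32256120 = 325142092801,  y_4 = 449·32256120+40·362074049 = 28965959840
k=5:  x_5 = 449·325142092801+126·40·28965959840 = 291977237261249,  y_5 = 449·28965959840+40·325142092801 = 26011399680200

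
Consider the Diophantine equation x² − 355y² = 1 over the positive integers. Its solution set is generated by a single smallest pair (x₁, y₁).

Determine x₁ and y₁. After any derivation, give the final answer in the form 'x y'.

√355 → a₀=18, period (1,5,3,3,1,6,1,3,3,5,1,36); ℓ=12 even so k=11
step 0: (18, 1)  from 18·(1,0) + (0,1)
step 1: (19, 1)  from 1·(18,1) + (1,0)
step 2: (113, 6)  from 5·(19,1) + (18,1)
…
step 4: (1187, 63)  from 3·(358,19) + (113,6)
…
step 6: (10457, 555)  from 6·(1545,82) + (1187,63)
step 7: (12002, 637)  from 1·(10457,555) + (1545,82)
…
step 10: (803418, 42641)  from 5·(151391,8035) + (46463,2466)
step 11: (954809, 50676)  from 1·(803418,42641) + (151391,8035)
→ (954809, 50676).  Check: 954809²=911660226481, 355·50676²=911660226480, difference 1.

954809 50676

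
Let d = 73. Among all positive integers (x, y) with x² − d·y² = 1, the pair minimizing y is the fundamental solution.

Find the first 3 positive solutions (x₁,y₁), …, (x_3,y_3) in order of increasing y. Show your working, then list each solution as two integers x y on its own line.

2281249 267000
10408194000001 1218186966000
47487364308614281249 5557975596000801000

d=73: √d = [8; 1,1,5,5,1,1,16] (ℓ=7, odd), read p_13/q_13
a_0=8:  p_0=8·1+0=8,  q_0=8·0+1=1
a_1=1:  p_1=1·8+1=9,  q_1=1·1+0=1
…
a_3=5:  p_3=5·17+9=94,  q_3=5·2+1=11
a_4=5:  p_4=5·94+17=487,  q_4=5·11+2=57
a_5=1:  p_5=1·487+94=581,  q_5=1·57+11=68
a_6=1:  p_6=1·581+487=1068,  q_6=1·68+57=125
a_7=16:  p_7=16·1068+581=17669,  q_7=16·125+68=2068
a_8=1:  p_8=1·17669+1068=18737,  q_8=1·2068+125=2193
a_9=1:  p_9=1·18737+17669=36406,  q_9=1·2193+2068=4261
a_10=5:  p_10=5·36406+18737=200767,  q_10=5·4261+2193=23498
a_11=5:  p_11=5·200767+36406=1040241,  q_11=5·23498+4261=121751
a_12=1:  p_12=1·1040241+200767=1241008,  q_12=1·121751+23498=145249
a_13=1:  p_13=1·1241008+1040241=2281249,  q_13=1·145249+121751=267000
(x₁, y₁) = (2281249, 267000);  2281249² − 73·267000² = 1 ✓
(2281249+267000√73)^2 = 10408194000001 + 1218186966000√73
(2281249+267000√73)^3 = 47487364308614281249 + 5557975596000801000√73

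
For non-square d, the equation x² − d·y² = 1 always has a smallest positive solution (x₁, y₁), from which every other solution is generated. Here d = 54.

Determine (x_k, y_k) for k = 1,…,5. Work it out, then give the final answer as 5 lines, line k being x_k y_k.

485 66
470449 64020
456335045 62099334
442644523201 60236289960
429364731169925 58429139161866

√54 = [7; 2,1,6,1,2,14, …], period ℓ=6 (even) → k=5
step 0: (7, 1)  from 7·(1,0) + (0,1)
…
step 3: (147, 20)  from 6·(22,3) + (15,2)
step 4: (169, 23)  from 1·(147,20) + (22,3)
step 5: (485, 66)  from 2·(169,23) + (147,20)
fundamental: x₁=485, y₁=66  (since 235225 − 54·4356 = 1)
(485+66√54)^2 = 470449 + 64020√54
(485+66√54)^3 = 456335045 + 62099334√54
(485+66√54)^4 = 442644523201 + 60236289960√54
(485+66√54)^5 = 429364731169925 + 58429139161866√54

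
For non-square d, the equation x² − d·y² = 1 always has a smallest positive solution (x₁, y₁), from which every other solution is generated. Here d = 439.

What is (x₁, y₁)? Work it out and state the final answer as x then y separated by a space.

440 21

d=439: √d = [20; 1,19,1,40] (ℓ=4, even), read p_3/q_3
step 0: (20, 1)  from 20·(1,0) + (0,1)
step 1: (21, 1)  from 1·(20,1) + (1,0)
step 2: (419, 20)  from 19·(21,1) + (20,1)
step 3: (440, 21)  from 1·(419,20) + (21,1)
(x₁, y₁) = (440, 21);  440² − 439·21² = 1 ✓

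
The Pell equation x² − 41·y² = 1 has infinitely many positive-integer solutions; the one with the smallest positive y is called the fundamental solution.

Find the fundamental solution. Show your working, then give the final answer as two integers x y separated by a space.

2049 320

√41 = [6; 2,2,12, …], period ℓ=3 (odd) → k=5
step 0: (6, 1)  from 6·(1,0) + (0,1)
step 1: (13, 2)  from 2·(6,1) + (1,0)
step 2: (32, 5)  from 2·(13,2) + (6,1)
step 3: (397, 62)  from 12·(32,5) + (13,2)
step 4: (826, 129)  from 2·(397,62) + (32,5)
step 5: (2049, 320)  from 2·(826,129) + (397,62)
→ (2049, 320).  Check: 2049²=4198401, 41·320²=4198400, difference 1.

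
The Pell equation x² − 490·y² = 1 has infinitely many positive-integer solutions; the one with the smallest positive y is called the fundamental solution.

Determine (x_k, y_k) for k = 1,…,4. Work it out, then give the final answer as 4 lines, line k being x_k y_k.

√490 = [22; 7,2,1,4,4,4,1,2,7,44, …], period ℓ=10 (even) → k=9
step 0: (22, 1)  from 22·(1,0) + (0,1)
step 1: (155, 7)  from 7·(22,1) + (1,0)
…
step 3: (487, 22)  from 1·(332,15) + (155,7)
step 4: (2280, 103)  from 4·(487,22) + (332,15)
step 5: (9607, 434)  from 4·(2280,103) + (487,22)
…
step 8: (141338, 6385)  from 2·(50315,2273) + (40708,1839)
step 9: (1039681, 46968)  from 7·(141338,6385) + (50315,2273)
→ (1039681, 46968).  Check: 1039681²=1080936581761, 490·46968²=1080936581760, difference 1.
k=2:  x_2 = 1039681·1039681+490·46968·46968 = 2161873163521,  y_2 = 1039681·46968+46968·1039681 = 97663474416
k=3:  x_3 = 1039681·2161873163521+490·46968·97663474416 = 4495316905044313921,  y_3 = 1039681·97663474416+46968·2161873163521 = 203077717488555624
k=4:  x_4 = 1039681·4495316905044313921+490·46968·203077717488555624 = 9347391150304592810234881,  y_4 = 1039681·203077717488555624+46968·4495316905044313921 = 422272088792340335957472

1039681 46968
2161873163521 97663474416
4495316905044313921 203077717488555624
9347391150304592810234881 422272088792340335957472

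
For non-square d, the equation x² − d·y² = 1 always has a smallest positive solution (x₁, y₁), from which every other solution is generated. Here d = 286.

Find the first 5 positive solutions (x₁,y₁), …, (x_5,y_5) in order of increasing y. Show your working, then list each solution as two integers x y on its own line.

√286 = [16; 1,10,3,3,2,3,3,10,1,32, …], period ℓ=10 (even) → k=9
k=0  a_k=16  p_k/q_k = 16/1
…
k=3  a_k=3  p_k/q_k = 575/34
…
k=5  a_k=2  p_k/q_k = 4397/260
…
k=8  a_k=10  p_k/q_k = 512132/30283
k=9  a_k=1  p_k/q_k = 561835/33222
→ (561835, 33222).  Check: 561835²=315658567225, 286·33222²=315658567224, difference 1.
(561835+33222√286)^2 = 631317134449 + 37330564740√286
(561835+33222√286)^3 = 709392124465745995 + 41947235681362578√286
(561835+33222√286)^4 = 797122648497793485067201 + 47134850318039357456520√286
(561835+33222√286)^5 = 895702806436806213240996001675 + 52964017256829337557486465822√286

561835 33222
631317134449 37330564740
709392124465745995 41947235681362578
797122648497793485067201 47134850318039357456520
895702806436806213240996001675 52964017256829337557486465822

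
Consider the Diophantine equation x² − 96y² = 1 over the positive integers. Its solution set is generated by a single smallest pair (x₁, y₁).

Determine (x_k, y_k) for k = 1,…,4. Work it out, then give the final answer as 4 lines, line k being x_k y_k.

[9; 1,3,1,18] for √96; ℓ=4 ⇒ convergent index 3
i=0: a=9 ⇒ p=9, q=1
…
i=2: a=3 ⇒ p=39, q=4
i=3: a=1 ⇒ p=49, q=5
→ (49, 5).  Check: 49²=2401, 96·5²=2400, difference 1.
(x_2, y_2) = (49·49 + 96·5·5, 49·5 + 5·49) = (4801, 490)
(x_3, y_3) = (49·4801 + 96·5·490, 49·490 + 5·4801) = (470449, 48015)
(x_4, y_4) = (49·470449 + 96·5·48015, 49·48015 + 5·470449) = (46099201, 4704980)

49 5
4801 490
470449 48015
46099201 4704980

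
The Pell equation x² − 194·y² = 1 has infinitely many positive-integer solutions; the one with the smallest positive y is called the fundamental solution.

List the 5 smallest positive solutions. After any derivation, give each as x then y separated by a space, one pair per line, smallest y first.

195 14
76049 5460
29658915 2129386
11566900801 830455080
4511061653475 323875351814

d=194: √d = [13; 1,12,1,26] (ℓ=4, even), read p_3/q_3
a_0=13:  p_0=13·1+0=13,  q_0=13·0+1=1
a_1=1:  p_1=1·13+1=14,  q_1=1·1+0=1
a_2=12:  p_2=12·14+13=181,  q_2=12·1+1=13
a_3=1:  p_3=1·181+14=195,  q_3=1·13+1=14
fundamental: x₁=195, y₁=14  (since 38025 − 194·196 = 1)
k=2:  x_2 = 195·195+194·14·14 = 76049,  y_2 = 195·14+14·195 = 5460
k=3:  x_3 = 195·76049+194·14·5460 = 29658915,  y_3 = 195·5460+14·76049 = 2129386
k=4:  x_4 = 195·29658915+194·14·2129386 = 11566900801,  y_4 = 195·2129386+14·29658915 = 830455080
k=5:  x_5 = 195·11566900801+194·14·830455080 = 4511061653475,  y_5 = 195·830455080+14·11566900801 = 323875351814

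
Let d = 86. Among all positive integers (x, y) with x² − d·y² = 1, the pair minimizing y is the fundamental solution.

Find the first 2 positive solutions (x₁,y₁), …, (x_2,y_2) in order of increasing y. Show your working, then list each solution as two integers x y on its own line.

√86 → a₀=9, period (3,1,1,1,8,1,1,1,3,18); ℓ=10 even so k=9
a_0=9:  p_0=9·1+0=9,  q_0=9·0+1=1
a_1=3:  p_1=3·9+1=28,  q_1=3·1+0=3
a_2=1:  p_2=1·28+9=37,  q_2=1·3+1=4
a_3=1:  p_3=1·37+28=65,  q_3=1·4+3=7
a_4=1:  p_4=1·65+37=102,  q_4=1·7+4=11
a_5=8:  p_5=8·102+65=881,  q_5=8·11+7=95
a_6=1:  p_6=1·881+102=983,  q_6=1·95+11=106
…
a_8=1:  p_8=1·1864+983=2847,  q_8=1·201+106=307
a_9=3:  p_9=3·2847+1864=10405,  q_9=3·307+201=1122
→ (10405, 1122).  Check: 10405²=108264025, 86·1122²=108264024, difference 1.
n=2: (10405,1122)∘(10405,1122) = (10405·10405+86·1122·1122, 10405·1122+1122·10405) = (216528049,23348820)

10405 1122
216528049 23348820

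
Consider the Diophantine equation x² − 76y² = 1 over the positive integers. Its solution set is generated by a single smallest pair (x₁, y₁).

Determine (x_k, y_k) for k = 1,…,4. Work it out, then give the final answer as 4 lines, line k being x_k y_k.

57799 6630
6681448801 766414740
772362118440199 88596011107890
89283516160768675201 10241521691283453480

√76 = [8; 1,2,1,1,5,4,5,1,1,2,1,16, …], period ℓ=12 (even) → k=11
a_0=8:  p_0=8·1+0=8,  q_0=8·0+1=1
a_1=1:  p_1=1·8+1=9,  q_1=1·1+0=1
a_2=2:  p_2=2·9+8=26,  q_2=2·1+1=3
a_3=1:  p_3=1·26+9=35,  q_3=1·3+1=4
…
a_6=4:  p_6=4·340+61=1421,  q_6=4·39+7=163
a_7=5:  p_7=5·1421+340=7445,  q_7=5·163+39=854
…
a_9=1:  p_9=1·8866+7445=16311,  q_9=1·1017+854=1871
a_10=2:  p_10=2·16311+8866=41488,  q_10=2·1871+1017=4759
a_11=1:  p_11=1·41488+16311=57799,  q_11=1·4759+1871=6630
→ (57799, 6630).  Check: 57799²=3340724401, 76·6630²=3340724400, difference 1.
n=2: (57799,6630)∘(57799,6630) = (57799·57799+76·6630·6630, 57799·6630+6630·57799) = (6681448801,766414740)
n=3: (6681448801,766414740)∘(57799,6630) = (57799·6681448801+76·6630·766414740, 57799·766414740+6630·6681448801) = (772362118440199,88596011107890)
n=4: (772362118440199,88596011107890)∘(57799,6630) = (57799·772362118440199+76·6630·88596011107890, 57799·88596011107890+6630·772362118440199) = (89283516160768675201,10241521691283453480)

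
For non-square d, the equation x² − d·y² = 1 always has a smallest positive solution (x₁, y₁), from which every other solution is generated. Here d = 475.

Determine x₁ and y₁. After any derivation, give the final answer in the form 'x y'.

√475 → a₀=21, period (1,3,1,6,2,6,1,3,1,42); ℓ=10 even so k=9
i=0: a=21 ⇒ p=21, q=1
i=1: a=1 ⇒ p=22, q=1
i=2: a=3 ⇒ p=87, q=4
…
i=4: a=6 ⇒ p=741, q=34
…
i=7: a=1 ⇒ p=11878, q=545
i=8: a=3 ⇒ p=45921, q=2107
i=9: a=1 ⇒ p=57799, q=2652
(x₁, y₁) = (57799, 2652);  57799² − 475·2652² = 1 ✓

57799 2652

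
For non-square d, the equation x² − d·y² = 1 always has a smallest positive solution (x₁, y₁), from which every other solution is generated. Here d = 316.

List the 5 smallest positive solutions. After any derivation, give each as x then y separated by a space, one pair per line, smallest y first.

√316 → a₀=17, period (1,3,2,8,2,3,1,34); ℓ=8 even so k=7
step 0: (17, 1)  from 17·(1,0) + (0,1)
…
step 6: (9937, 559)  from 3·(2862,161) + (1351,76)
step 7: (12799, 720)  from 1·(9937,559) + (2862,161)
(x₁, y₁) = (12799, 720);  12799² − 316·720² = 1 ✓
(x_2, y_2) = (12799·12799 + 316·720·720, 12799·720 + 720·12799) = (327628801, 18430560)
(x_3, y_3) = (12799·327628801 + 316·720·18430560, 12799·18430560 + 720·327628801) = (8386642035199, 471785474160)
(x_4, y_4) = (12799·8386642035199 + 316·720·471785474160, 12799·471785474160 + 720·8386642035199) = (214681262489395201, 12076764549117120)
(x_5, y_5) = (12799·214681262489395201 + 316·720·12076764549117120, 12799·12076764549117120 + 720·214681262489395201) = (5495410948816896319999, 309141018456514563600)

12799 720
327628801 18430560
8386642035199 471785474160
214681262489395201 12076764549117120
5495410948816896319999 309141018456514563600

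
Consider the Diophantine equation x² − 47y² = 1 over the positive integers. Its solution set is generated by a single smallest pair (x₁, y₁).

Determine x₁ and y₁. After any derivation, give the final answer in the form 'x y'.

48 7

√47 = [6; 1,5,1,12, …], period ℓ=4 (even) → k=3
step 0: (6, 1)  from 6·(1,0) + (0,1)
step 1: (7, 1)  from 1·(6,1) + (1,0)
step 2: (41, 6)  from 5·(7,1) + (6,1)
step 3: (48, 7)  from 1·(41,6) + (7,1)
fundamental: x₁=48, y₁=7  (since 2304 − 47·49 = 1)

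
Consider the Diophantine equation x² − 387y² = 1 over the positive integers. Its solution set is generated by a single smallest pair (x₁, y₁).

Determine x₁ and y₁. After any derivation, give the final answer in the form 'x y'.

3482 177

d=387: √d = [19; 1,2,19,2,1,38] (ℓ=6, even), read p_5/q_5
step 0: (19, 1)  from 19·(1,0) + (0,1)
step 1: (20, 1)  from 1·(19,1) + (1,0)
step 2: (59, 3)  from 2·(20,1) + (19,1)
…
step 4: (2341, 119)  from 2·(1141,58) + (59,3)
step 5: (3482, 177)  from 1·(2341,119) + (1141,58)
fundamental: x₁=3482, y₁=177  (since 12124324 − 387·31329 = 1)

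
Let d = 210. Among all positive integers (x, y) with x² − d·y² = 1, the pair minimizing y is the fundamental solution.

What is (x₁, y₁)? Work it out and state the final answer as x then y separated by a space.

29 2

[14; 2,28] for √210; ℓ=2 ⇒ convergent index 1
i=0: a=14 ⇒ p=14, q=1
i=1: a=2 ⇒ p=29, q=2
→ (29, 2).  Check: 29²=841, 210·2²=840, difference 1.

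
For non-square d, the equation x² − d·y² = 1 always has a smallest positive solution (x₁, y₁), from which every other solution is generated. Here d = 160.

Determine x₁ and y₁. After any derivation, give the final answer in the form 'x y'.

d=160: √d = [12; 1,1,1,5,1,1,1,24] (ℓ=8, even), read p_7/q_7
i=0: a=12 ⇒ p=12, q=1
i=1: a=1 ⇒ p=13, q=1
i=2: a=1 ⇒ p=25, q=2
i=3: a=1 ⇒ p=38, q=3
i=4: a=5 ⇒ p=215, q=17
…
i=6: a=1 ⇒ p=468, q=37
i=7: a=1 ⇒ p=721, q=57
fundamental: x₁=721, y₁=57  (since 519841 − 160·3249 = 1)

721 57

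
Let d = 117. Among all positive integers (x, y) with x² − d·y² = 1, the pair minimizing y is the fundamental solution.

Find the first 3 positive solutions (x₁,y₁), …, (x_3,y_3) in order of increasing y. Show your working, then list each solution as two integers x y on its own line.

√117 → a₀=10, period (1,4,2,4,1,20); ℓ=6 even so k=5
i=0: a=10 ⇒ p=10, q=1
i=1: a=1 ⇒ p=11, q=1
i=2: a=4 ⇒ p=54, q=5
i=3: a=2 ⇒ p=119, q=11
i=4: a=4 ⇒ p=530, q=49
i=5: a=1 ⇒ p=649, q=60
→ (649, 60).  Check: 649²=421201, 117·60²=421200, difference 1.
(x_2, y_2) = (649·649 + 117·60·60, 649·60 + 60·649) = (842401, 77880)
(x_3, y_3) = (649·842401 + 117·60·77880, 649·77880 + 60·842401) = (1093435849, 101088180)

649 60
842401 77880
1093435849 101088180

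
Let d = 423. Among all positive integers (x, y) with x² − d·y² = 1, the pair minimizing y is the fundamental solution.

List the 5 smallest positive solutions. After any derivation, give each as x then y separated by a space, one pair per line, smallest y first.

4607 224
42448897 2063936
391124132351 19017106080
3603817713033217 175223613357184
33205576016763929087 1614510354455987296

d=423: √d = [20; 1,1,3,4,3,1,1,40] (ℓ=8, even), read p_7/q_7
a_0=20:  p_0=20·1+0=20,  q_0=20·0+1=1
…
a_5=3:  p_5=3·617+144=1995,  q_5=3·30+7=97
a_6=1:  p_6=1·1995+617=2612,  q_6=1·97+30=127
a_7=1:  p_7=1·2612+1995=4607,  q_7=1·127+97=224
fundamental: x₁=4607, y₁=224  (since 21224449 − 423·50176 = 1)
k=2:  x_2 = 4607·4607+423·224·224 = 42448897,  y_2 = 4607·224+224·4607 = 2063936
k=3:  x_3 = 4607·42448897+423·224·2063936 = 391124132351,  y_3 = 4607·2063936+224·42448897 = 19017106080
k=4:  x_4 = 4607·391124132351+423·224·19017106080 = 3603817713033217,  y_4 = 4607·19017106080+224·391124132351 = 175223613357184
k=5:  x_5 = 4607·3603817713033217+423·224·175223613357184 = 33205576016763929087,  y_5 = 4607·175223613357184+224·3603817713033217 = 1614510354455987296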